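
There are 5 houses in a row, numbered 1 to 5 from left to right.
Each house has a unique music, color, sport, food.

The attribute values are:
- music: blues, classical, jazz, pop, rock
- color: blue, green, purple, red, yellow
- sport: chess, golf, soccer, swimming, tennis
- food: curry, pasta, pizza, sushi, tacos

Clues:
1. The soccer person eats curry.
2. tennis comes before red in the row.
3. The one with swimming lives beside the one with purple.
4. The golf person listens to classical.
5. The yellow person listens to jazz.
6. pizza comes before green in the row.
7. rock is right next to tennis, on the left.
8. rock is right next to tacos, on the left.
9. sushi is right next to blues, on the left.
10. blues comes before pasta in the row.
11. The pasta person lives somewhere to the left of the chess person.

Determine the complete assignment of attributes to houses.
Solution:

House | Music | Color | Sport | Food
------------------------------------
  1   | rock | blue | swimming | sushi
  2   | blues | purple | tennis | tacos
  3   | classical | red | golf | pasta
  4   | jazz | yellow | chess | pizza
  5   | pop | green | soccer | curry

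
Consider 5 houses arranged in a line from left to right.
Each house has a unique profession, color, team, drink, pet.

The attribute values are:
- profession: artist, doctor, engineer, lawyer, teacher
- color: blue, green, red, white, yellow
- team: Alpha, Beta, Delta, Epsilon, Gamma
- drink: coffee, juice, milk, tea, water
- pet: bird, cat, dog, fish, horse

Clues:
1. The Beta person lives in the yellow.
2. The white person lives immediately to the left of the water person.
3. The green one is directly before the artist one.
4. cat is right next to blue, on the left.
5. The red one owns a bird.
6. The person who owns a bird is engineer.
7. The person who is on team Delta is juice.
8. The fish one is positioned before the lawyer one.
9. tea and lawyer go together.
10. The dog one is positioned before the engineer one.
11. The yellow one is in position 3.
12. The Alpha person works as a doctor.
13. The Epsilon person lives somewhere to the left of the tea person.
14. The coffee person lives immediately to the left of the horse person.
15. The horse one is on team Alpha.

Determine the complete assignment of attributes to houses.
Solution:

House | Profession | Color | Team | Drink | Pet
-----------------------------------------------
  1   | teacher | white | Epsilon | coffee | fish
  2   | doctor | green | Alpha | water | horse
  3   | artist | yellow | Beta | milk | cat
  4   | lawyer | blue | Gamma | tea | dog
  5   | engineer | red | Delta | juice | bird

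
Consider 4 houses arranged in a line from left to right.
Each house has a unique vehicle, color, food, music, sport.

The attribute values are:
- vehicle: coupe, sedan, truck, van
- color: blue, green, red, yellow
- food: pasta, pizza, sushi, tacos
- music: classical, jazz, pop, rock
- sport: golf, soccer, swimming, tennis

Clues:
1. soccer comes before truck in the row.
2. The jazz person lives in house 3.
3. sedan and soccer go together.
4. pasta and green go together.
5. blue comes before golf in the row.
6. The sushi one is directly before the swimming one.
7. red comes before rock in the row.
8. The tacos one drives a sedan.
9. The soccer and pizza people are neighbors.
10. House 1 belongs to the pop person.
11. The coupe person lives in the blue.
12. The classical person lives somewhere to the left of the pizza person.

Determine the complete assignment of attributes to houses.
Solution:

House | Vehicle | Color | Food | Music | Sport
----------------------------------------------
  1   | coupe | blue | sushi | pop | tennis
  2   | van | green | pasta | classical | swimming
  3   | sedan | red | tacos | jazz | soccer
  4   | truck | yellow | pizza | rock | golf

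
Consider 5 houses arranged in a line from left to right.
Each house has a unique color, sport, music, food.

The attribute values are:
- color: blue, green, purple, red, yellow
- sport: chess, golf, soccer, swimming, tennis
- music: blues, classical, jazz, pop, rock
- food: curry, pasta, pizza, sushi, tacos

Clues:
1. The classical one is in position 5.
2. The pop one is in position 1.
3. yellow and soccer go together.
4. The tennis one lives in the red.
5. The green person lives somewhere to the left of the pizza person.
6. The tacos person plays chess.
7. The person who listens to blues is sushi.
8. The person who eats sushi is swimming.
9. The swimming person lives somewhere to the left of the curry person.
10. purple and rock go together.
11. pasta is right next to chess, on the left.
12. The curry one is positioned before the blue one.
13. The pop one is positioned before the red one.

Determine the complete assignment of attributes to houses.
Solution:

House | Color | Sport | Music | Food
------------------------------------
  1   | yellow | soccer | pop | pasta
  2   | purple | chess | rock | tacos
  3   | green | swimming | blues | sushi
  4   | red | tennis | jazz | curry
  5   | blue | golf | classical | pizza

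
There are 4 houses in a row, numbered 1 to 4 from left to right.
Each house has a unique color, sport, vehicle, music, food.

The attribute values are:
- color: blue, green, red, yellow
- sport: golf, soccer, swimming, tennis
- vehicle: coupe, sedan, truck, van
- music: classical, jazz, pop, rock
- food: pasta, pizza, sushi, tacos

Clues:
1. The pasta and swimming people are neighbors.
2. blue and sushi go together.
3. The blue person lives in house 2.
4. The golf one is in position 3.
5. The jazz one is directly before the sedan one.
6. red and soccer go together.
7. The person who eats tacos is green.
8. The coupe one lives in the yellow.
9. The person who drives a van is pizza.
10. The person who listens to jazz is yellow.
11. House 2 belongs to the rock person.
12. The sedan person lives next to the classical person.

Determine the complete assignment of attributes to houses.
Solution:

House | Color | Sport | Vehicle | Music | Food
----------------------------------------------
  1   | yellow | tennis | coupe | jazz | pasta
  2   | blue | swimming | sedan | rock | sushi
  3   | green | golf | truck | classical | tacos
  4   | red | soccer | van | pop | pizza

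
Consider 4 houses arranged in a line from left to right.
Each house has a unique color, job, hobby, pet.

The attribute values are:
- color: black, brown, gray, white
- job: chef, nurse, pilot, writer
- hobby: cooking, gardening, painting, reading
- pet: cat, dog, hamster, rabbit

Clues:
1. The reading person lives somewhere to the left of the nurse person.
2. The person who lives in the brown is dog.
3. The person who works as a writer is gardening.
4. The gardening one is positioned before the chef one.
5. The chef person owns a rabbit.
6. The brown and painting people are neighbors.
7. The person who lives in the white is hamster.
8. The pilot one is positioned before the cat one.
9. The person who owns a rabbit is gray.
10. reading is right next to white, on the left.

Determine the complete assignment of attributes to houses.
Solution:

House | Color | Job | Hobby | Pet
---------------------------------
  1   | brown | pilot | reading | dog
  2   | white | nurse | painting | hamster
  3   | black | writer | gardening | cat
  4   | gray | chef | cooking | rabbit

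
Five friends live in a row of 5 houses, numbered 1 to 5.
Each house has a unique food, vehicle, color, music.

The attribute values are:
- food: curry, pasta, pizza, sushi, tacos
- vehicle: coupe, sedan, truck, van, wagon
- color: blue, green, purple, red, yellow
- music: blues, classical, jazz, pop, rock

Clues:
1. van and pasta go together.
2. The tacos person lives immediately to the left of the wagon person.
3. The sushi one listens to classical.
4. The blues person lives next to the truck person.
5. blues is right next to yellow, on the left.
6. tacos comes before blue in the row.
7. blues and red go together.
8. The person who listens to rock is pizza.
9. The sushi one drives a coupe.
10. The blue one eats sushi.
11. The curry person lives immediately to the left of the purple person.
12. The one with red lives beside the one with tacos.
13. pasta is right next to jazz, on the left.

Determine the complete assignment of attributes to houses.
Solution:

House | Food | Vehicle | Color | Music
--------------------------------------
  1   | pasta | van | red | blues
  2   | tacos | truck | yellow | jazz
  3   | curry | wagon | green | pop
  4   | pizza | sedan | purple | rock
  5   | sushi | coupe | blue | classical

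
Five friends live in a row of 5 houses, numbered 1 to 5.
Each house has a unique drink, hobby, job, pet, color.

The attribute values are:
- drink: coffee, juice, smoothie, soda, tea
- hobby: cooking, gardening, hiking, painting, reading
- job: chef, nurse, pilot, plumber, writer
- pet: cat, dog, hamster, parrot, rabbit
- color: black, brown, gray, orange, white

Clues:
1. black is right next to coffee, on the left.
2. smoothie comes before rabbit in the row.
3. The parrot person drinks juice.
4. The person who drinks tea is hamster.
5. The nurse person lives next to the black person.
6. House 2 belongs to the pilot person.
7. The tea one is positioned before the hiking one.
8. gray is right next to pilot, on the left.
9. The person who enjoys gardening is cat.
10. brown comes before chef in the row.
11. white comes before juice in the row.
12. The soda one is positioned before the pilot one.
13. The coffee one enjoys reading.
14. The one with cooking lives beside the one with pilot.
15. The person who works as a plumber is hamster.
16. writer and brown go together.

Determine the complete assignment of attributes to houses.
Solution:

House | Drink | Hobby | Job | Pet | Color
-----------------------------------------
  1   | soda | cooking | nurse | dog | gray
  2   | smoothie | gardening | pilot | cat | black
  3   | coffee | reading | writer | rabbit | brown
  4   | tea | painting | plumber | hamster | white
  5   | juice | hiking | chef | parrot | orange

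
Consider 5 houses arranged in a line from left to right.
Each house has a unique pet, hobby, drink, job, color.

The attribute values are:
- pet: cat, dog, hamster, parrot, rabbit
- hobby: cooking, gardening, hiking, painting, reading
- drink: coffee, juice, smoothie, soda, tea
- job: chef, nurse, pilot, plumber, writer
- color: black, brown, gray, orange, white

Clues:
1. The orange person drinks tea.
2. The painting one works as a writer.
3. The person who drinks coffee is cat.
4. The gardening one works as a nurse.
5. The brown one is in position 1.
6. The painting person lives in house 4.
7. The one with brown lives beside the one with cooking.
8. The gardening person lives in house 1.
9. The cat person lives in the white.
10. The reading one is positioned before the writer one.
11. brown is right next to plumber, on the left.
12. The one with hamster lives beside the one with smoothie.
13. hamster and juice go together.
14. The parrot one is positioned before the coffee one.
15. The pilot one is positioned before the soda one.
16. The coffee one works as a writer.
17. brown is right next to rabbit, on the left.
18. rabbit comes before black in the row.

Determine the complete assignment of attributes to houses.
Solution:

House | Pet | Hobby | Drink | Job | Color
-----------------------------------------
  1   | hamster | gardening | juice | nurse | brown
  2   | rabbit | cooking | smoothie | plumber | gray
  3   | parrot | reading | tea | pilot | orange
  4   | cat | painting | coffee | writer | white
  5   | dog | hiking | soda | chef | black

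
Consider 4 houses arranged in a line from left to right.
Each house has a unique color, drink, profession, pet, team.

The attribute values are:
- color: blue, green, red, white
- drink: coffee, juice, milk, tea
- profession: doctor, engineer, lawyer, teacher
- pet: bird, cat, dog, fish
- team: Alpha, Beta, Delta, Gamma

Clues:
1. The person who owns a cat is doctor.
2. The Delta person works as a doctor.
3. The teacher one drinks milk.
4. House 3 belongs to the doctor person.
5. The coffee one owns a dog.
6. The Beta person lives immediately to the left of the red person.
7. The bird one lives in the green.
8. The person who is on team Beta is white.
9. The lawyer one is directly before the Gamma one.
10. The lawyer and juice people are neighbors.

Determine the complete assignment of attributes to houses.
Solution:

House | Color | Drink | Profession | Pet | Team
-----------------------------------------------
  1   | white | coffee | lawyer | dog | Beta
  2   | red | juice | engineer | fish | Gamma
  3   | blue | tea | doctor | cat | Delta
  4   | green | milk | teacher | bird | Alpha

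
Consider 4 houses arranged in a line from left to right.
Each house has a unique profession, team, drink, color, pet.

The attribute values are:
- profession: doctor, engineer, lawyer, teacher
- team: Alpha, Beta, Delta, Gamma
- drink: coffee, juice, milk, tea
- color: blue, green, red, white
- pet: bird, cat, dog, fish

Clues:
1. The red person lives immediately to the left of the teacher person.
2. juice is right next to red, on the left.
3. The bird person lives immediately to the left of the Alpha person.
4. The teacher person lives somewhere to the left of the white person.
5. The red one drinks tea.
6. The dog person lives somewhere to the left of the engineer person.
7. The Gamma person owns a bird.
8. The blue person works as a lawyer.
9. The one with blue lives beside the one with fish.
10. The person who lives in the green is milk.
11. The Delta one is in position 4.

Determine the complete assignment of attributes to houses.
Solution:

House | Profession | Team | Drink | Color | Pet
-----------------------------------------------
  1   | lawyer | Gamma | juice | blue | bird
  2   | doctor | Alpha | tea | red | fish
  3   | teacher | Beta | milk | green | dog
  4   | engineer | Delta | coffee | white | cat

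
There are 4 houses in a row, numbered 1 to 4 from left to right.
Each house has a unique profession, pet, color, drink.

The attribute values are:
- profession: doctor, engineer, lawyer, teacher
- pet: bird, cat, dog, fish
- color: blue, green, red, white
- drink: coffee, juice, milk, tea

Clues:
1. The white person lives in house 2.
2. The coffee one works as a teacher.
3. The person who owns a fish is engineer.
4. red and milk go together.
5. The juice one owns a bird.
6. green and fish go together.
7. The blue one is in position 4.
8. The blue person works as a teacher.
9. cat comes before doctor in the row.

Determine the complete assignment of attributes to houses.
Solution:

House | Profession | Pet | Color | Drink
----------------------------------------
  1   | lawyer | cat | red | milk
  2   | doctor | bird | white | juice
  3   | engineer | fish | green | tea
  4   | teacher | dog | blue | coffee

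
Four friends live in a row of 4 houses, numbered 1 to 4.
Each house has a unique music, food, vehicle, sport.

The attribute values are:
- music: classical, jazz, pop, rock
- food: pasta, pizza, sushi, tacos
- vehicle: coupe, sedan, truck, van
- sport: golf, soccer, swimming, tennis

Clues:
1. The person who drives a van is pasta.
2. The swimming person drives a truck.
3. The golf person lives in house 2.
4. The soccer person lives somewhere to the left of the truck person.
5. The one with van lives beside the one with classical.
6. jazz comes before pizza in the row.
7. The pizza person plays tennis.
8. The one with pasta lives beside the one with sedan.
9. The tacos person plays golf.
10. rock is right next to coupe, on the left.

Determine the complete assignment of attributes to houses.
Solution:

House | Music | Food | Vehicle | Sport
--------------------------------------
  1   | jazz | pasta | van | soccer
  2   | classical | tacos | sedan | golf
  3   | rock | sushi | truck | swimming
  4   | pop | pizza | coupe | tennis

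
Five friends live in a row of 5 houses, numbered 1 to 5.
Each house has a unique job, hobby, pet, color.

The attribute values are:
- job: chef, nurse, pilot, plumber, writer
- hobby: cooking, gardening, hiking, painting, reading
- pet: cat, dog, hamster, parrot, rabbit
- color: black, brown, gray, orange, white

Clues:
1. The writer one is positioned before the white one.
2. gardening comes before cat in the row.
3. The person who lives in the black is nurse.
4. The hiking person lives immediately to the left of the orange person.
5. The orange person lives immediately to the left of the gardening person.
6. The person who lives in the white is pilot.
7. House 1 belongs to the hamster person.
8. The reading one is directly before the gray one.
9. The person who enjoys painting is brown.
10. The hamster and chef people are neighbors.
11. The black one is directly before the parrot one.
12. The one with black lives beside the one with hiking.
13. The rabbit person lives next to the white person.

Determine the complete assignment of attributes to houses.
Solution:

House | Job | Hobby | Pet | Color
---------------------------------
  1   | nurse | reading | hamster | black
  2   | chef | hiking | parrot | gray
  3   | writer | cooking | rabbit | orange
  4   | pilot | gardening | dog | white
  5   | plumber | painting | cat | brown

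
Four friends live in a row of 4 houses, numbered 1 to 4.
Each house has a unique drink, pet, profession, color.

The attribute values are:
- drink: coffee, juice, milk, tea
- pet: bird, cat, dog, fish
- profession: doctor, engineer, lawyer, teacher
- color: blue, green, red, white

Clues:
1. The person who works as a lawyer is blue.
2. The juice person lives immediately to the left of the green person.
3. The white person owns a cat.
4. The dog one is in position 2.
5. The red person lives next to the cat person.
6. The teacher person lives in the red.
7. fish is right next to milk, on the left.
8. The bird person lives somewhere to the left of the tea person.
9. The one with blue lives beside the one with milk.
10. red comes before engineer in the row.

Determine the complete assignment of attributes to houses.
Solution:

House | Drink | Pet | Profession | Color
----------------------------------------
  1   | juice | fish | lawyer | blue
  2   | milk | dog | doctor | green
  3   | coffee | bird | teacher | red
  4   | tea | cat | engineer | white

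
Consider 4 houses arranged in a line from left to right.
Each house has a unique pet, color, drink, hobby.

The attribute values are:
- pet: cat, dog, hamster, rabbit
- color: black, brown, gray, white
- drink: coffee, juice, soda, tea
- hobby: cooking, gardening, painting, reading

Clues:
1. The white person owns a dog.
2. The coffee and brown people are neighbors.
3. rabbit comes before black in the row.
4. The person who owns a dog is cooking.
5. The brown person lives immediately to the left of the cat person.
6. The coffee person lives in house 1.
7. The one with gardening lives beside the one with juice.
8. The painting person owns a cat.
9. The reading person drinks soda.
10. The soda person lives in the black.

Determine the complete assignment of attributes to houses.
Solution:

House | Pet | Color | Drink | Hobby
-----------------------------------
  1   | dog | white | coffee | cooking
  2   | rabbit | brown | tea | gardening
  3   | cat | gray | juice | painting
  4   | hamster | black | soda | reading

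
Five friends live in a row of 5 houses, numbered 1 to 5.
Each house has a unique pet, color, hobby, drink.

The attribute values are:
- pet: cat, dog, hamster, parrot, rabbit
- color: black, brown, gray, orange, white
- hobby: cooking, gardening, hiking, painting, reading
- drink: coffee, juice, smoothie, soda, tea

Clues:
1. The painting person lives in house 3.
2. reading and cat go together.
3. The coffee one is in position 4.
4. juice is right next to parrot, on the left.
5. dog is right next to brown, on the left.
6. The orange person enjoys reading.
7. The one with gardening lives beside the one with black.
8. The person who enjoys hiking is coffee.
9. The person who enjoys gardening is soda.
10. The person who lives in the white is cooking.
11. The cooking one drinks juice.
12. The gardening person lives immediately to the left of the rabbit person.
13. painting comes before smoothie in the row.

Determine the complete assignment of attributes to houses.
Solution:

House | Pet | Color | Hobby | Drink
-----------------------------------
  1   | dog | white | cooking | juice
  2   | parrot | brown | gardening | soda
  3   | rabbit | black | painting | tea
  4   | hamster | gray | hiking | coffee
  5   | cat | orange | reading | smoothie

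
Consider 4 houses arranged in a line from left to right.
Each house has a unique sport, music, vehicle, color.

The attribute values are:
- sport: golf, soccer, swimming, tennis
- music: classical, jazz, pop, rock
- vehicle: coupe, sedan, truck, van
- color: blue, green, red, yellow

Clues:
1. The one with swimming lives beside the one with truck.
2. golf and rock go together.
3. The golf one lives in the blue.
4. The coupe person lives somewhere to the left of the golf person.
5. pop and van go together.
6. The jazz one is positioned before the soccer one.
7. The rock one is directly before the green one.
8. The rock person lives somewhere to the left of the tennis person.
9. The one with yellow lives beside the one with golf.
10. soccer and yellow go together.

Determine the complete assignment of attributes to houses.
Solution:

House | Sport | Music | Vehicle | Color
---------------------------------------
  1   | swimming | jazz | coupe | red
  2   | soccer | classical | truck | yellow
  3   | golf | rock | sedan | blue
  4   | tennis | pop | van | green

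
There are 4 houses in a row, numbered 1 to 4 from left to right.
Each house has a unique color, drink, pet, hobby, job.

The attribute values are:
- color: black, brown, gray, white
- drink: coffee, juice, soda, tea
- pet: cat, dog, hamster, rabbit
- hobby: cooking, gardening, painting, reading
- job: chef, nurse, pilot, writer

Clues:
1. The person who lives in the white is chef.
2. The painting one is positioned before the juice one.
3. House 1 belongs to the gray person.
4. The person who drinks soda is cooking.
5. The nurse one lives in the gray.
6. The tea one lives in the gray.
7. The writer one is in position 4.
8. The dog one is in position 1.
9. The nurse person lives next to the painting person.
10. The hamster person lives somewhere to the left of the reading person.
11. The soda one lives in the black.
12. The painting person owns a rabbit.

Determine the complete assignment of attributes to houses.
Solution:

House | Color | Drink | Pet | Hobby | Job
-----------------------------------------
  1   | gray | tea | dog | gardening | nurse
  2   | white | coffee | rabbit | painting | chef
  3   | black | soda | hamster | cooking | pilot
  4   | brown | juice | cat | reading | writer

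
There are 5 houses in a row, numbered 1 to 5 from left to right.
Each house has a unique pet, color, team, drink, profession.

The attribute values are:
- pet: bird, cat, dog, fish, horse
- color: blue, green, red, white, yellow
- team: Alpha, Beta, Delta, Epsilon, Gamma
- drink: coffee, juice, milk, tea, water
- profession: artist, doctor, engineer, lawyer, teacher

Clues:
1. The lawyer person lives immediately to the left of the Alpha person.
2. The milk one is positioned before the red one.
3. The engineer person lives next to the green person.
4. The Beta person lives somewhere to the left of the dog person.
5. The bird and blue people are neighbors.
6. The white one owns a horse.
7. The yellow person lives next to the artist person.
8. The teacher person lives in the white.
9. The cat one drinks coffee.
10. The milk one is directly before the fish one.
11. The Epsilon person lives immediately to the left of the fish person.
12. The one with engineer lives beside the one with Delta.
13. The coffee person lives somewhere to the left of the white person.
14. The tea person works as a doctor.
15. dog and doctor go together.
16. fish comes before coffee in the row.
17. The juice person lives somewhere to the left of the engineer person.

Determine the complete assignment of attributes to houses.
Solution:

House | Pet | Color | Team | Drink | Profession
-----------------------------------------------
  1   | bird | yellow | Epsilon | milk | lawyer
  2   | fish | blue | Alpha | juice | artist
  3   | cat | red | Beta | coffee | engineer
  4   | dog | green | Delta | tea | doctor
  5   | horse | white | Gamma | water | teacher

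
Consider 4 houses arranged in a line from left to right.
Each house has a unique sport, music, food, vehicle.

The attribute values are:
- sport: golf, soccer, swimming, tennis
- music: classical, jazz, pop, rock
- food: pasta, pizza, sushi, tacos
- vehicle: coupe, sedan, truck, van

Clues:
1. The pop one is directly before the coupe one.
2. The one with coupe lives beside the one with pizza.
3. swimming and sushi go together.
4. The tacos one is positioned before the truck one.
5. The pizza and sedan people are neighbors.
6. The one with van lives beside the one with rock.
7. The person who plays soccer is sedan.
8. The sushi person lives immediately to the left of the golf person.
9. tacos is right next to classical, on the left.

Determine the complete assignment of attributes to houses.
Solution:

House | Sport | Music | Food | Vehicle
--------------------------------------
  1   | swimming | pop | sushi | van
  2   | golf | rock | tacos | coupe
  3   | tennis | classical | pizza | truck
  4   | soccer | jazz | pasta | sedan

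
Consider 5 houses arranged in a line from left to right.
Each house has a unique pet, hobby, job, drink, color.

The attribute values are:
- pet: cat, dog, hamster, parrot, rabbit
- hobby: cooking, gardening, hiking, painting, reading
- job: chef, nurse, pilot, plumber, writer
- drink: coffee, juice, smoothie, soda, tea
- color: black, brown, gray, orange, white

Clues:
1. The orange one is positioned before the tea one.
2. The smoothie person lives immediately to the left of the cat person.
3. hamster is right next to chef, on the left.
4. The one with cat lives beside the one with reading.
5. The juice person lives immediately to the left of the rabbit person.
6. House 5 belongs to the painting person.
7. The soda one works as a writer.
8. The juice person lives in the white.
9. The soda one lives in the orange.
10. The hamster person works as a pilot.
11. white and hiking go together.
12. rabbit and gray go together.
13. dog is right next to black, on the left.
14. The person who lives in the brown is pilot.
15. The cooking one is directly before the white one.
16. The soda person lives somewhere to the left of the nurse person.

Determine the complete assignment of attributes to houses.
Solution:

House | Pet | Hobby | Job | Drink | Color
-----------------------------------------
  1   | hamster | cooking | pilot | smoothie | brown
  2   | cat | hiking | chef | juice | white
  3   | rabbit | reading | plumber | coffee | gray
  4   | dog | gardening | writer | soda | orange
  5   | parrot | painting | nurse | tea | black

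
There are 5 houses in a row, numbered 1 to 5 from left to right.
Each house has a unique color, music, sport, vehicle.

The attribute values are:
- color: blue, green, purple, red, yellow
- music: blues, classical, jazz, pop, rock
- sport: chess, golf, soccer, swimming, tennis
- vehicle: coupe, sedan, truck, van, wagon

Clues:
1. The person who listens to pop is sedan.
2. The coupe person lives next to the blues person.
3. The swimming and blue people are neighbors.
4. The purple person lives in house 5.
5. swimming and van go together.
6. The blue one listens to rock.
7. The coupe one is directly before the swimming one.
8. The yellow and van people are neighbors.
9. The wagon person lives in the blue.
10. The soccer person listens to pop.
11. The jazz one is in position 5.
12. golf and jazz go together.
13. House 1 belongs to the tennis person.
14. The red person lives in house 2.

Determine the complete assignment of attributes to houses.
Solution:

House | Color | Music | Sport | Vehicle
---------------------------------------
  1   | yellow | classical | tennis | coupe
  2   | red | blues | swimming | van
  3   | blue | rock | chess | wagon
  4   | green | pop | soccer | sedan
  5   | purple | jazz | golf | truck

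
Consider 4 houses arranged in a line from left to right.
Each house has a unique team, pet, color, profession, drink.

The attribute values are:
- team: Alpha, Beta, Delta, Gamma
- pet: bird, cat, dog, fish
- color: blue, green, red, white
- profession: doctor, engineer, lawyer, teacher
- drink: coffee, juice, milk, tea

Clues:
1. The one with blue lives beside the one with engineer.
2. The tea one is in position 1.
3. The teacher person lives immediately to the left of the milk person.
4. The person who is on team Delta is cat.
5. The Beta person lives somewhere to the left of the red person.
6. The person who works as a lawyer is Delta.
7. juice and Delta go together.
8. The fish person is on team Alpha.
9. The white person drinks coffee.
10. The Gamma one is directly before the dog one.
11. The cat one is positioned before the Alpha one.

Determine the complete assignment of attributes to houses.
Solution:

House | Team | Pet | Color | Profession | Drink
-----------------------------------------------
  1   | Gamma | bird | blue | teacher | tea
  2   | Beta | dog | green | engineer | milk
  3   | Delta | cat | red | lawyer | juice
  4   | Alpha | fish | white | doctor | coffee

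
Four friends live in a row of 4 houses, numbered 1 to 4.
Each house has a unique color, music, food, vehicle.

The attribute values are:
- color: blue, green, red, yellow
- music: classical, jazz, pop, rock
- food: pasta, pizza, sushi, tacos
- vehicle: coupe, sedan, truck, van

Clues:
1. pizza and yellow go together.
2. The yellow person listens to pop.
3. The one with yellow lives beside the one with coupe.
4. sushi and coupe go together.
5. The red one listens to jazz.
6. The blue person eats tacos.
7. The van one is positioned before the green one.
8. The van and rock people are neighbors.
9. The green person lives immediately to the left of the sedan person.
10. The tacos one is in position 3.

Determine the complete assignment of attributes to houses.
Solution:

House | Color | Music | Food | Vehicle
--------------------------------------
  1   | yellow | pop | pizza | van
  2   | green | rock | sushi | coupe
  3   | blue | classical | tacos | sedan
  4   | red | jazz | pasta | truck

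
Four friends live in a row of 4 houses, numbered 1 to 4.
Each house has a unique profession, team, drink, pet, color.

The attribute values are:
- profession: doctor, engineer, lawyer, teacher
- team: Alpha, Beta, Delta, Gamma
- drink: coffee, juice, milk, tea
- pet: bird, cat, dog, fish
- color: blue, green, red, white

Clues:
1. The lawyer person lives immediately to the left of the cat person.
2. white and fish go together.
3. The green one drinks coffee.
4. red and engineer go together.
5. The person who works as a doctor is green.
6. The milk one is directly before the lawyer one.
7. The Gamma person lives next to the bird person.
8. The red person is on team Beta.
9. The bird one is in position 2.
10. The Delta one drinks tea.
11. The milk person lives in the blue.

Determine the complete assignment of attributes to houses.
Solution:

House | Profession | Team | Drink | Pet | Color
-----------------------------------------------
  1   | doctor | Gamma | coffee | dog | green
  2   | teacher | Alpha | milk | bird | blue
  3   | lawyer | Delta | tea | fish | white
  4   | engineer | Beta | juice | cat | red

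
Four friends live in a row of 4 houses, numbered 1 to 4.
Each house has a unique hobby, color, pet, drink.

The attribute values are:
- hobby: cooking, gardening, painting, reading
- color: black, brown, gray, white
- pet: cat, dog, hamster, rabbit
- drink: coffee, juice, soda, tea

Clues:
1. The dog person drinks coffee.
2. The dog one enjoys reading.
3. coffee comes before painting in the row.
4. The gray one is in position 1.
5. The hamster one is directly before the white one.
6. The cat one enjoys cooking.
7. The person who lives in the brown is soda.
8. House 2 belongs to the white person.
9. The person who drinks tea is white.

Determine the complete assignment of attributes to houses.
Solution:

House | Hobby | Color | Pet | Drink
-----------------------------------
  1   | gardening | gray | hamster | juice
  2   | cooking | white | cat | tea
  3   | reading | black | dog | coffee
  4   | painting | brown | rabbit | soda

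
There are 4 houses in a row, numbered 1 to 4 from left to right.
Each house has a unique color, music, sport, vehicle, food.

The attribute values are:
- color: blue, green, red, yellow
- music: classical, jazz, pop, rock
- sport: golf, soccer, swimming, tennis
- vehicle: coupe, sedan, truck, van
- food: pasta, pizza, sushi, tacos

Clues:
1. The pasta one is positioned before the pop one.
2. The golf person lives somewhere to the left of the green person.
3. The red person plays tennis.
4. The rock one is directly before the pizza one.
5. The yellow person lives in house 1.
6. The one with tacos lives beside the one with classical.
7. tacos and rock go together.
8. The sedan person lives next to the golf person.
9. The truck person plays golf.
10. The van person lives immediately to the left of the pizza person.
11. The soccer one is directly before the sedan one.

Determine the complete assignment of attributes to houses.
Solution:

House | Color | Music | Sport | Vehicle | Food
----------------------------------------------
  1   | yellow | rock | soccer | van | tacos
  2   | red | classical | tennis | sedan | pizza
  3   | blue | jazz | golf | truck | pasta
  4   | green | pop | swimming | coupe | sushi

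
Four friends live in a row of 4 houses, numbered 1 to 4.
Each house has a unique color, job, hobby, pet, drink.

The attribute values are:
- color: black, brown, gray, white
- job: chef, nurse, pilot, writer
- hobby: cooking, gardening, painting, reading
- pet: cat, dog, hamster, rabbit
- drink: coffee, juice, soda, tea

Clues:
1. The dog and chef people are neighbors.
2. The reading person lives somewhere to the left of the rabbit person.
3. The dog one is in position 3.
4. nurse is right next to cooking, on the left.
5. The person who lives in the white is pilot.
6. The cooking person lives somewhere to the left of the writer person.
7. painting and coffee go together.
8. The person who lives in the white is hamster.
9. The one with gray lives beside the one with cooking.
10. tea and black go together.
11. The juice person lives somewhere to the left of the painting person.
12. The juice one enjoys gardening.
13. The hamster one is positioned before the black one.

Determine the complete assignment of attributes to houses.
Solution:

House | Color | Job | Hobby | Pet | Drink
-----------------------------------------
  1   | gray | nurse | gardening | cat | juice
  2   | white | pilot | cooking | hamster | soda
  3   | black | writer | reading | dog | tea
  4   | brown | chef | painting | rabbit | coffee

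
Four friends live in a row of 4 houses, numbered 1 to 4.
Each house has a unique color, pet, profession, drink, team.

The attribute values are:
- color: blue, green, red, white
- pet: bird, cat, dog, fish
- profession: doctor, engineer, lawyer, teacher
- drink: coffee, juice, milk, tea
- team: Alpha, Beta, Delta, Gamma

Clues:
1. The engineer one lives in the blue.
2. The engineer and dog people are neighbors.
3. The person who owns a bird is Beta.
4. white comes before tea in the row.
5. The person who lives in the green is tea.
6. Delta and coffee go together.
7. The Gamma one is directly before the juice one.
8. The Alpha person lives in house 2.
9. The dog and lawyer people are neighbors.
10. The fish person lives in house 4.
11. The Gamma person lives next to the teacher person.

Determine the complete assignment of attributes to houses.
Solution:

House | Color | Pet | Profession | Drink | Team
-----------------------------------------------
  1   | blue | cat | engineer | milk | Gamma
  2   | white | dog | teacher | juice | Alpha
  3   | green | bird | lawyer | tea | Beta
  4   | red | fish | doctor | coffee | Delta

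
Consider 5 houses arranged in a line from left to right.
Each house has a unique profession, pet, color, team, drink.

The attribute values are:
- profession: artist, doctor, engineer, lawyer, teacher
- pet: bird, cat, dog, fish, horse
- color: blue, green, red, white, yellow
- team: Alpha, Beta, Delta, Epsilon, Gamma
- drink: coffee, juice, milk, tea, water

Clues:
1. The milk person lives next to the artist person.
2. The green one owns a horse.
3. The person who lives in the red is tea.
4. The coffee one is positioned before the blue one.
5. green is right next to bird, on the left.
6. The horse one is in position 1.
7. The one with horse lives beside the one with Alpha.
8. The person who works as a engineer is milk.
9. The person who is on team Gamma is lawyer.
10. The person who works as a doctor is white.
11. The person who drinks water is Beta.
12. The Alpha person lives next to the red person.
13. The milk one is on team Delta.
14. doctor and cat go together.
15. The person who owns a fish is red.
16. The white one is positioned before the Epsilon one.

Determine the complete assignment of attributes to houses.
Solution:

House | Profession | Pet | Color | Team | Drink
-----------------------------------------------
  1   | engineer | horse | green | Delta | milk
  2   | artist | bird | yellow | Alpha | coffee
  3   | lawyer | fish | red | Gamma | tea
  4   | doctor | cat | white | Beta | water
  5   | teacher | dog | blue | Epsilon | juice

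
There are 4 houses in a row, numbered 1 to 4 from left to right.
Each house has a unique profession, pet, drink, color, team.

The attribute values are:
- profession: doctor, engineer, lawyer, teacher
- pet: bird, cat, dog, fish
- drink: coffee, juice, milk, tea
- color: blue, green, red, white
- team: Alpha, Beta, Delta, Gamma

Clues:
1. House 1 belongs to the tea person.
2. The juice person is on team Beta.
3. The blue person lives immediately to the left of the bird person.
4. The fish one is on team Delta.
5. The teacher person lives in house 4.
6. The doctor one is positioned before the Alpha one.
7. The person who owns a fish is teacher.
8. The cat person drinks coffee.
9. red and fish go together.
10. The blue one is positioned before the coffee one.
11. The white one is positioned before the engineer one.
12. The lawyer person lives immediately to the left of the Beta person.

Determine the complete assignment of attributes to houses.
Solution:

House | Profession | Pet | Drink | Color | Team
-----------------------------------------------
  1   | lawyer | dog | tea | blue | Gamma
  2   | doctor | bird | juice | white | Beta
  3   | engineer | cat | coffee | green | Alpha
  4   | teacher | fish | milk | red | Delta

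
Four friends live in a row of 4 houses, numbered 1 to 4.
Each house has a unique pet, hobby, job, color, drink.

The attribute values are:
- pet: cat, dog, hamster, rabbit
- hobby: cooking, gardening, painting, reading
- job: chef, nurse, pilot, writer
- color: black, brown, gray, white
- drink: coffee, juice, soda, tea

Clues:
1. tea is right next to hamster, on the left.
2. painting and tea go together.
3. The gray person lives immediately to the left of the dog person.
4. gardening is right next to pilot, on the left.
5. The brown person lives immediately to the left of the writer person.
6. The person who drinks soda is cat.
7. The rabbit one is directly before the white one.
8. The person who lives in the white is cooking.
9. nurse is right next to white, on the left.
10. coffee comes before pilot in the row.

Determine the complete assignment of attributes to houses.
Solution:

House | Pet | Hobby | Job | Color | Drink
-----------------------------------------
  1   | rabbit | painting | nurse | brown | tea
  2   | hamster | cooking | writer | white | coffee
  3   | cat | gardening | chef | gray | soda
  4   | dog | reading | pilot | black | juice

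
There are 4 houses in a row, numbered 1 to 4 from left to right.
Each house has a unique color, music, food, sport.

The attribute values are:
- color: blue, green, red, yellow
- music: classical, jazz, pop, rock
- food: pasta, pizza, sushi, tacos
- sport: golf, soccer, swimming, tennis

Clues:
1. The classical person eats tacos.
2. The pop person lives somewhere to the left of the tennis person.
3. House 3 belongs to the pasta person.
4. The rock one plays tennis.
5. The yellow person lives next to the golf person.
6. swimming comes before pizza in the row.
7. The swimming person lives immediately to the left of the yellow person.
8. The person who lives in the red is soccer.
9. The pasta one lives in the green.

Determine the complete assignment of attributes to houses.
Solution:

House | Color | Music | Food | Sport
------------------------------------
  1   | blue | pop | sushi | swimming
  2   | yellow | rock | pizza | tennis
  3   | green | jazz | pasta | golf
  4   | red | classical | tacos | soccer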